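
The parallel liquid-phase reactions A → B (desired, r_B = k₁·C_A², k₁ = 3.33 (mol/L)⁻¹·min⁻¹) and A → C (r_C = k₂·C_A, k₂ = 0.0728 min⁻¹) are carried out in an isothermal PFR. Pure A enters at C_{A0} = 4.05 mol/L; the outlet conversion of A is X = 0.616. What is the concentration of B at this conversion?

C_A = C_{A0}(1−X) = 1.555 mol/L.
Along a PFR/batch, dC_C/dC_A = −r_C/(r_B+r_C) = −k₂/(k₂+k₁·C_A).
Integrating from C_{A0} to C_A: C_C = (0.0728/3.33)·ln[(0.0728+3.33·4.05)/(0.0728+3.33·1.56)] = 0.02186·ln(13.56/5.252) = 0.02074 mol/L.
Then C_B = (C_{A0}−C_A) − C_C = 2.495 − 0.02074 = 2.474 mol/L.

2.47 mol/L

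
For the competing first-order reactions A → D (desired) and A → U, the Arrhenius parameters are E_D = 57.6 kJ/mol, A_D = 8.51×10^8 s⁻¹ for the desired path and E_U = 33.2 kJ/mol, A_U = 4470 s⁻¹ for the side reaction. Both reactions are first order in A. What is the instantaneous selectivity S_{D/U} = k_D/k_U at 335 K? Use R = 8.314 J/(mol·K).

k_D/k_U = (A_D/A_U)·exp[−(E_D−E_U)/(RT)] = (A_D/A_U)·exp[(E_U−E_D)/(RT)].
(E_U−E_D)/(RT) = (33.2−57.6)×10³/(8.314×335) = -24400/2785 = -8.761.
k_D/k_U = (8.51×10^8/4470)·exp(-8.761) = 1.904×10^5 × 1.568×10^-4 = 29.8.
Since E_D > E_U, raising the temperature improves selectivity toward D.

29.8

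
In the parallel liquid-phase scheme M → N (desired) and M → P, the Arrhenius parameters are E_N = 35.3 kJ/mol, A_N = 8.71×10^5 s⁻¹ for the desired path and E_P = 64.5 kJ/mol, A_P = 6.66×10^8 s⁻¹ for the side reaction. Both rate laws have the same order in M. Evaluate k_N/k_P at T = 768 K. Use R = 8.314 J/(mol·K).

0.127

With equal orders, S_{N/P} = k_N/k_P = (A_N/A_P)·exp[(E_P−E_N)/(RT)].
(E_P−E_N)/(RT) = (64.5−35.3)×10³/(8.314×768) = 29200/6385 = 4.573.
k_N/k_P = (8.71×10^5/6.66×10^8)·exp(4.573) = 0.001308 × 96.84 = 0.127.
Since E_N < E_P, lowering the temperature improves selectivity toward N.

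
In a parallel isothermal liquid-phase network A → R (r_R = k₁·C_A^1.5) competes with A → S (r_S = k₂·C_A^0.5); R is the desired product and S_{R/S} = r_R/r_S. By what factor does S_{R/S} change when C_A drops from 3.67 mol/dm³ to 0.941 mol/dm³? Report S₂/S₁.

S_{R/S} = (k₁/k₂)·C_A, so S₂/S₁ = (C_{A,2}/C_{A,1}).
= 0.941/3.67 = 0.256.

0.256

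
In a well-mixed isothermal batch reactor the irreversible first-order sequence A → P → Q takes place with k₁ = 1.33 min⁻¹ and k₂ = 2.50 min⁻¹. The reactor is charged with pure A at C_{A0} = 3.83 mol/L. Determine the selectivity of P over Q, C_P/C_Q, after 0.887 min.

Solving the coupled first-order balances gives C_P(t) = [k₁/(k₂−k₁)]·C_{A0}·(e^(−k₁t) − e^(−k₂t)).
e^(−k₁t) = e^(−1.33×0.887) = e^(−1.180) = 0.3074; e^(−k₂t) = e^(−2.218) = 0.1089.
C_P = 1.33×3.83/(2.50−1.33) × (0.3074−0.1089) = 4.354×0.1985 = 0.8642 mol/L.
C_A = C_{A0}e^(−k₁t) = 1.177 mol/L, so C_Q = C_{A0}−C_A−C_P = 1.789 mol/L; C_P/C_Q = 0.483.

0.483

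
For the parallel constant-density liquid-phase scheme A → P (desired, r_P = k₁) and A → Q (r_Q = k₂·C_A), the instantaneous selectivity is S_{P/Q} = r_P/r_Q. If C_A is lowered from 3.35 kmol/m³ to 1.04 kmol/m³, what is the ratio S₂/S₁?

3.22

S_{P/Q} = (k₁/k₂)·C_A⁻¹, so S₂/S₁ = (C_{A,2}/C_{A,1})⁻¹.
= 3.35/1.04 = 3.22.
Selectivity toward P rises as C_A falls — low-concentration operation is favoured.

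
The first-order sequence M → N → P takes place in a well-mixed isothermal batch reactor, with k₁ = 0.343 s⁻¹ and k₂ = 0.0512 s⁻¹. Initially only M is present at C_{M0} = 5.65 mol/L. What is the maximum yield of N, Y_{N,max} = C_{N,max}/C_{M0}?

Evaluating C_N at t_opt = ln(k₂/k₁)/(k₂−k₁) gives C_{N,max}/C_{M0} = (k₁/k₂)^[k₂/(k₂−k₁)].
= (0.343/0.0512)^(0.0512/(0.0512−0.343)) = (6.699)^(-0.1755) = 0.7162.

0.716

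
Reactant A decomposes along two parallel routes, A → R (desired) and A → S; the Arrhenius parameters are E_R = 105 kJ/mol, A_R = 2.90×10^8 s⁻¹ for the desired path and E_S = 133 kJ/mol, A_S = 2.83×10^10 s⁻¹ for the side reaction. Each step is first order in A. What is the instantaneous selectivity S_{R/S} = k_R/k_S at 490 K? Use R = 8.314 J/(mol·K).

k_R/k_S = (A_R/A_S)·exp[−(E_R−E_S)/(RT)] = (A_R/A_S)·exp[(E_S−E_R)/(RT)].
(E_S−E_R)/(RT) = (133−105)×10³/(8.314×490) = 28000/4074 = 6.873.
k_R/k_S = (2.90×10^8/2.83×10^10)·exp(6.873) = 0.01025 × 965.9 = 9.90.
Since E_R < E_S, lowering the temperature improves selectivity toward R.

9.90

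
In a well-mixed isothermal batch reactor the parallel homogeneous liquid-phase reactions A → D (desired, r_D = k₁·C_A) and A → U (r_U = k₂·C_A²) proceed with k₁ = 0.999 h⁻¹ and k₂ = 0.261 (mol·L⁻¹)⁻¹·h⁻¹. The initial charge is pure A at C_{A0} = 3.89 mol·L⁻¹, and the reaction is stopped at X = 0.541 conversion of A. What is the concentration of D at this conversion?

1.22 mol·L⁻¹

C_A = C_{A0}(1−X) = 1.786 mol·L⁻¹.
Along a PFR/batch, dC_D/dC_A = −r_D/(r_D+r_U) = −k₁/(k₁+k₂·C_A).
Integrating from C_{A0} to C_A: C_D = (0.999/0.261)·ln[(0.999+0.261·3.89)/(0.999+0.261·1.79)] = 3.828·ln(2.014/1.465) = 1.219 mol·L⁻¹.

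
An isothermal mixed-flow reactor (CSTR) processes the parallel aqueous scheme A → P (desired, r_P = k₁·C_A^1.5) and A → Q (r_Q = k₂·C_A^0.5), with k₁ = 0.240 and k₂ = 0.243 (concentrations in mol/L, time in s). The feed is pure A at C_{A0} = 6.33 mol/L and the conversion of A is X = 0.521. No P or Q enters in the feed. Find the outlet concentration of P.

2.47 mol/L

Exit C_A = C_{A0}(1−X) = 6.33×0.479 = 3.032 mol/L.
In a CSTR the entire volume is at exit conditions, so r_P = 0.240×3.032^1.5 = 1.267 and r_Q = 0.243×3.032^0.5 = 0.4231.
Fraction of consumed A going to P: r_P/(r_P+r_Q) = 0.7497.
C_P = 0.7497·C_{A0}·X = 0.7497×6.33×0.521 = 2.47 mol/L.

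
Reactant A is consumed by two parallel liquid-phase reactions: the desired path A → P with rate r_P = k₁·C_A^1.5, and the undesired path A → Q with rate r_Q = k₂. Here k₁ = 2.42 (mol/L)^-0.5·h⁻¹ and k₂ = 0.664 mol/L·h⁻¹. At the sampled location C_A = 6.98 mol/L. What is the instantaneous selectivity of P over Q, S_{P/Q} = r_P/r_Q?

67.2

S_{P/Q} = r_P/r_Q = (k₁·C_A^1.5)/(k₂) = (k₁/k₂)·C_A^1.5.
= (2.42×6.980^1.5) / (0.664) = 44.63/0.6640 = 67.2.
Since the desired path is higher order in A, keeping C_A high (PFR or concentrated feed) favours P.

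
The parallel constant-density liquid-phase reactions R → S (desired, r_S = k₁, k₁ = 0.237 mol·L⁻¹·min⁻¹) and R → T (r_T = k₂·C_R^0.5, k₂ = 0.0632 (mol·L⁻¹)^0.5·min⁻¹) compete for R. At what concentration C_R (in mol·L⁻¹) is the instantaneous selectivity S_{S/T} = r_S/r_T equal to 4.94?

0.576 mol·L⁻¹

S_{S/T} = (k₁/k₂)·C_R^-0.5 ⇒ C_R = (S·k₂/k₁)^(-2).
= (4.94×0.0632/0.237)^(-2) = (1.317)^(-2) = 0.576 mol·L⁻¹.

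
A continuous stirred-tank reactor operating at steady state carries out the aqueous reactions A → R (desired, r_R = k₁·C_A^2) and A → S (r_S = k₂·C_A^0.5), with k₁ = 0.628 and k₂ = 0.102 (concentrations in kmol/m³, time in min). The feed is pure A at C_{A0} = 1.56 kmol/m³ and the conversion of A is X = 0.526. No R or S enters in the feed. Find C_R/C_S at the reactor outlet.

Exit C_A = C_{A0}(1−X) = 1.56×0.474 = 0.7394 kmol/m³.
Rates in a CSTR are evaluated at the outlet concentration: r_R = 0.628×0.7394^2 = 0.3434, r_S = 0.102×0.7394^0.5 = 0.08771.
Overall selectivity = C_R/C_S = r_Rτ/(r_Sτ) = r_R/r_S = 3.91.

3.91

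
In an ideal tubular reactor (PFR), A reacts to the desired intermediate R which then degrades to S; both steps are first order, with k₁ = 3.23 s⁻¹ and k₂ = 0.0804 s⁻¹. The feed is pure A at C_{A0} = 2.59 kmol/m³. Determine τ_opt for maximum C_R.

1.17 s

Setting dC_R/dτ = 0 gives τ_opt = ln(k₂/k₁)/(k₂−k₁).
= ln(0.0804/3.23)/(0.0804−3.23) = ln(0.02489)/-3.150 = -3.693/-3.150 = 1.17 s.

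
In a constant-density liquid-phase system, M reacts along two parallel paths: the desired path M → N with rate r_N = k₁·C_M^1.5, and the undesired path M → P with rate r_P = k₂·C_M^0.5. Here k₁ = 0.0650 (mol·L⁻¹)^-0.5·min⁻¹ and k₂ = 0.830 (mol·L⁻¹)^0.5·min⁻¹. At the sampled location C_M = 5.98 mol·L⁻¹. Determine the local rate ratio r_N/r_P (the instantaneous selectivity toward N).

0.468

S_{N/P} = r_N/r_P = (k₁·C_M^1.5)/(k₂·C_M^0.5) = (k₁/k₂)·C_M.
= (0.0650×5.980^1.5) / (0.830×5.980^0.5) = 0.9505/2.030 = 0.468.
Since the desired path is higher order in M, keeping C_M high (PFR or concentrated feed) favours N.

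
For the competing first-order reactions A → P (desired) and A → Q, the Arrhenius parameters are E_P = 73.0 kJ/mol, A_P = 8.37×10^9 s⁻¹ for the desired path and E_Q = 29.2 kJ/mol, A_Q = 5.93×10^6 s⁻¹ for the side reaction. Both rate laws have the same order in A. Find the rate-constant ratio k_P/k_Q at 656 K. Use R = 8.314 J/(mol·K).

0.459

k_P/k_Q = (A_P/A_Q)·exp[−(E_P−E_Q)/(RT)] = (A_P/A_Q)·exp[(E_Q−E_P)/(RT)].
(E_Q−E_P)/(RT) = (29.2−73.0)×10³/(8.314×656) = -43800/5454 = -8.031.
k_P/k_Q = (8.37×10^9/5.93×10^6)·exp(-8.031) = 1411 × 3.253×10^-4 = 0.459.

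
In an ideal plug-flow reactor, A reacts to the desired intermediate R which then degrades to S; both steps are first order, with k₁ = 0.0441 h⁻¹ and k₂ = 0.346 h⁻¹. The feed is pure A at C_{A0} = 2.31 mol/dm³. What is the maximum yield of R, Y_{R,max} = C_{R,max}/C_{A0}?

Evaluating C_R at τ_opt = ln(k₂/k₁)/(k₂−k₁) gives C_{R,max}/C_{A0} = (k₁/k₂)^[k₂/(k₂−k₁)].
= (0.0441/0.346)^(0.346/(0.346−0.0441)) = (0.1275)^(1.146) = 0.09434.

0.0943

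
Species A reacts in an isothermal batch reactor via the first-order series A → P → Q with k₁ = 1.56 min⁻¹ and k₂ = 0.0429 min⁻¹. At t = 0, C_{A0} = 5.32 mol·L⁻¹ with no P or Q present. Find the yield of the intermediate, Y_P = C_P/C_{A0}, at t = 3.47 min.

0.881

For first-order series with pure A initially, C_P(t) = k₁C_{A0}/(k₂−k₁)·(e^(−k₁t) − e^(−k₂t)).
e^(−k₁t) = e^(−1.56×3.47) = e^(−5.413) = 0.004457; e^(−k₂t) = e^(−0.1489) = 0.8617.
C_P = 1.56×5.32/(0.0429−1.56) × (0.004457−0.8617) = (-5.470)×(-0.8572) = 4.689 mol·L⁻¹.
Y_P = C_P/C_{A0} = 4.689/5.32 = 0.881.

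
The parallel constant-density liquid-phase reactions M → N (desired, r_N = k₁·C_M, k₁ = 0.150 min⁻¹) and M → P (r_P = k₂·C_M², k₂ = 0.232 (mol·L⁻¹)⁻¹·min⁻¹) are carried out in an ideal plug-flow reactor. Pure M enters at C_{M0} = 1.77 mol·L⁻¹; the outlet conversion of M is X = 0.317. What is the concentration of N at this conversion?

C_M = C_{M0}(1−X) = 1.209 mol·L⁻¹.
Along a PFR/batch, dC_N/dC_M = −r_N/(r_N+r_P) = −k₁/(k₁+k₂·C_M).
Integrating from C_{M0} to C_M: C_N = (0.150/0.232)·ln[(0.150+0.232·1.77)/(0.150+0.232·1.21)] = 0.6466·ln(0.5606/0.4305) = 0.1708 mol·L⁻¹.

0.171 mol·L⁻¹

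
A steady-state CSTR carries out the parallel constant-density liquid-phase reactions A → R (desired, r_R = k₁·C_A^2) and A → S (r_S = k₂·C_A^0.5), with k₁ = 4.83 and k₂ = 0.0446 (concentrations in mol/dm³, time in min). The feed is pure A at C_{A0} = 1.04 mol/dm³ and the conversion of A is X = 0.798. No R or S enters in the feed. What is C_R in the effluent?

0.757 mol/dm³

Exit C_A = C_{A0}(1−X) = 1.04×0.202 = 0.2101 mol/dm³.
Rates in a CSTR are evaluated at the outlet concentration: r_R = 4.83×0.2101^2 = 0.2132, r_S = 0.0446×0.2101^0.5 = 0.02044.
Fraction of consumed A going to R: r_R/(r_R+r_S) = 0.9125.
C_R = 0.9125·C_{A0}·X = 0.9125×1.04×0.798 = 0.757 mol/dm³.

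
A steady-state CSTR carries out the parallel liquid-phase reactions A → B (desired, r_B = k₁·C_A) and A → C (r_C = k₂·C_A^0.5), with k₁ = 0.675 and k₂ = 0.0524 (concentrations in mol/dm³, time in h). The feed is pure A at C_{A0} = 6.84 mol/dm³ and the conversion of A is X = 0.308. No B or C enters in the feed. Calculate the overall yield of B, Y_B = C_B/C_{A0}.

0.297

Exit C_A = C_{A0}(1−X) = 6.84×0.692 = 4.733 mol/dm³.
A CSTR operates uniformly at the exit composition, giving r_B = 3.195 and r_C = 0.1140 (each k·C_A^n at C_A = 4.733).
Fraction of consumed A going to B: r_B/(r_B+r_C) = 0.9655.
C_B = 0.9655·C_{A0}·X = 0.9655×6.84×0.308 = 2.03 mol/dm³; Y_B = C_B/C_{A0} = 0.297.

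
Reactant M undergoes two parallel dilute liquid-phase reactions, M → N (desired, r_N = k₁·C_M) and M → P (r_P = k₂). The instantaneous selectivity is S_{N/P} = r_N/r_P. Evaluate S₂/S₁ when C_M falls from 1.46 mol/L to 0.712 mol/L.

S_{N/P} = (k₁/k₂)·C_M, so S₂/S₁ = (C_{M,2}/C_{M,1}).
= 0.712/1.46 = 0.488.

0.488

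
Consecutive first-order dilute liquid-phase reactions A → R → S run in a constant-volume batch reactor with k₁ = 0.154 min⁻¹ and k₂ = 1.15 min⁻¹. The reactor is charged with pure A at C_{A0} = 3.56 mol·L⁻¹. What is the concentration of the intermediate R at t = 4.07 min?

For first-order series with pure A initially, C_R(t) = k₁C_{A0}/(k₂−k₁)·(e^(−k₁t) − e^(−k₂t)).
e^(−k₁t) = e^(−0.154×4.07) = e^(−0.6268) = 0.5343; e^(−k₂t) = e^(−4.681) = 0.009274.
C_R = 0.154×3.56/(1.15−0.154) × (0.5343−0.009274) = 0.5504×0.5250 = 0.2890 mol·L⁻¹.

0.289 mol·L⁻¹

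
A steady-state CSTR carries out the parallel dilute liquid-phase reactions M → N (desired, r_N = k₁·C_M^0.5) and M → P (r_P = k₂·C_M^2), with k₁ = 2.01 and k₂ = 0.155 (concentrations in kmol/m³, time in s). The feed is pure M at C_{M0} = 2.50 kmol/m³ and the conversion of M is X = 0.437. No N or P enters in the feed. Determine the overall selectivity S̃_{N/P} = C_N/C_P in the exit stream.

7.77

Exit C_M = C_{M0}(1−X) = 2.50×0.563 = 1.407 kmol/m³.
A CSTR operates uniformly at the exit composition, giving r_N = 2.385 and r_P = 0.3071 (each k·C_M^n at C_M = 1.407).
Overall selectivity = C_N/C_P = r_Nτ/(r_Pτ) = r_N/r_P = 7.77.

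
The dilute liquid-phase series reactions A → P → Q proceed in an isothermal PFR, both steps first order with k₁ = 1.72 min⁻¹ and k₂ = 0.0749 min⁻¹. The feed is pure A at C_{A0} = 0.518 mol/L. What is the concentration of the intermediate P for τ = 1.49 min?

Solving the coupled first-order balances gives C_P(τ) = [k₁/(k₂−k₁)]·C_{A0}·(e^(−k₁τ) − e^(−k₂τ)).
e^(−k₁τ) = e^(−1.72×1.49) = e^(−2.563) = 0.07709; e^(−k₂τ) = e^(−0.1116) = 0.8944.
C_P = 1.72×0.518/(0.0749−1.72) × (0.07709−0.8944) = (-0.5416)×(-0.8173) = 0.4426 mol/L.

0.443 mol/L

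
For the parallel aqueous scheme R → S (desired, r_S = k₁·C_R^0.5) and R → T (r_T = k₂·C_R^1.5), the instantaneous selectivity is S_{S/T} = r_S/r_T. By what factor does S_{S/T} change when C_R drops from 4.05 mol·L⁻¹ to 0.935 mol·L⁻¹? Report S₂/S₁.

S_{S/T} = (k₁/k₂)·C_R⁻¹, so S₂/S₁ = (C_{R,2}/C_{R,1})⁻¹.
= 4.05/0.935 = 4.33.

4.33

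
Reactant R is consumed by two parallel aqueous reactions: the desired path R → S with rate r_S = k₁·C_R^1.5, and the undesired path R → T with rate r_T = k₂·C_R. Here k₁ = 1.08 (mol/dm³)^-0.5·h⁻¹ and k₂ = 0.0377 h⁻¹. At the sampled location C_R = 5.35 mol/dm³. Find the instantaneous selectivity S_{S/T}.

S_{S/T} = r_S/r_T = (k₁·C_R^1.5)/(k₂·C_R) = (k₁/k₂)·C_R^0.5.
= (1.08×5.350^1.5) / (0.0377×5.350) = 13.36/0.2017 = 66.3.
Since the desired path is higher order in R, keeping C_R high (PFR or concentrated feed) favours S.

66.3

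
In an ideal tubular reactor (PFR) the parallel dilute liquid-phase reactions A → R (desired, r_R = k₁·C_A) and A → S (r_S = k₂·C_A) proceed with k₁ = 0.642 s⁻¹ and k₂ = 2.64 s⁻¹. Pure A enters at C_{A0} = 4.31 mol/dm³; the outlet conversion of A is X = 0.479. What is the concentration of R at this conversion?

0.404 mol/dm³

C_A = C_{A0}(1−X) = 2.246 mol/dm³.
Both paths are first order in A, so the instantaneous fraction to R is constant: dC_R/d(−C_A) = k₁/(k₁+k₂) = 0.1956.
C_R = 0.1956·(C_{A0}−C_A) = 0.1956×2.064 = 0.404 mol/dm³.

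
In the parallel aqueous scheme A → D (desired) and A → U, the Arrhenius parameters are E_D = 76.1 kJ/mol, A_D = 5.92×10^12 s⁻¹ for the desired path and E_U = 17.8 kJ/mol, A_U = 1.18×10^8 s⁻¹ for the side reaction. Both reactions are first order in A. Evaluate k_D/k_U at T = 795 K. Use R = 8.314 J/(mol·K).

Since both paths have the same order in A, the concentration cancels and S_{D/U} = k_D/k_U = (A_D/A_U)·exp[(E_U−E_D)/(RT)].
(E_U−E_D)/(RT) = (17.8−76.1)×10³/(8.314×795) = -58300/6610 = -8.820.
k_D/k_U = (5.92×10^12/1.18×10^8)·exp(-8.820) = 50169 × 1.477×10^-4 = 7.41.

7.41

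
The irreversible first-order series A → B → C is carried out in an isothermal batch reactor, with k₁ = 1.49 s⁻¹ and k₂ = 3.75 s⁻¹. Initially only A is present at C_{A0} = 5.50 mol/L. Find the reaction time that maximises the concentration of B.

0.408 s

Setting dC_B/dt = 0 gives t_opt = ln(k₂/k₁)/(k₂−k₁).
= ln(3.75/1.49)/(3.75−1.49) = ln(2.517)/2.260 = 0.9230/2.260 = 0.408 s.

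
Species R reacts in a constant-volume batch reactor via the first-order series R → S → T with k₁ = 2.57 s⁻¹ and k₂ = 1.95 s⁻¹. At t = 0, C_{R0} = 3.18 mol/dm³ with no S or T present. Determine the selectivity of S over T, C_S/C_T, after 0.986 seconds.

Solving the coupled first-order balances gives C_S(t) = [k₁/(k₂−k₁)]·C_{R0}·(e^(−k₁t) − e^(−k₂t)).
e^(−k₁t) = e^(−2.57×0.986) = e^(−2.534) = 0.07934; e^(−k₂t) = e^(−1.923) = 0.1462.
C_S = 2.57×3.18/(1.95−2.57) × (0.07934−0.1462) = (-13.18)×(-0.06687) = 0.8815 mol/dm³.
C_R = C_{R0}e^(−k₁t) = 0.2523 mol/dm³, so C_T = C_{R0}−C_R−C_S = 2.046 mol/dm³; C_S/C_T = 0.431.

0.431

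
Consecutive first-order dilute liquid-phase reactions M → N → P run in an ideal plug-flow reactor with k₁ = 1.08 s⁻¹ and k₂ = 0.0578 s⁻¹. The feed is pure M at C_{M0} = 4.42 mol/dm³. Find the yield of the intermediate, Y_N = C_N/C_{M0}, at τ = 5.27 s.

For first-order series with pure M initially, C_N(τ) = k₁C_{M0}/(k₂−k₁)·(e^(−k₁τ) − e^(−k₂τ)).
e^(−k₁τ) = e^(−1.08×5.27) = e^(−5.692) = 0.003374; e^(−k₂τ) = e^(−0.3046) = 0.7374.
C_N = 1.08×4.42/(0.0578−1.08) × (0.003374−0.7374) = (-4.670)×(-0.7340) = 3.428 mol/dm³.
Y_N = C_N/C_{M0} = 3.428/4.42 = 0.776.

0.776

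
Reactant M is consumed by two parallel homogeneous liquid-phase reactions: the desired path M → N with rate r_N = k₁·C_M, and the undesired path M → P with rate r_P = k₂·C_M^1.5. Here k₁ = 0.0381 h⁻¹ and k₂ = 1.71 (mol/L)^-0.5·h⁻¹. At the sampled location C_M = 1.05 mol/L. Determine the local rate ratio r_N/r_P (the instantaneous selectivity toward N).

S_{N/P} = r_N/r_P = (k₁·C_M)/(k₂·C_M^1.5) = (k₁/k₂)·C_M^-0.5.
= (0.0381×1.050) / (1.71×1.050^1.5) = 0.04001/1.840 = 0.0217.
The undesired path is higher order in M, so low C_M (CSTR or dilute feed) favours N.

0.0217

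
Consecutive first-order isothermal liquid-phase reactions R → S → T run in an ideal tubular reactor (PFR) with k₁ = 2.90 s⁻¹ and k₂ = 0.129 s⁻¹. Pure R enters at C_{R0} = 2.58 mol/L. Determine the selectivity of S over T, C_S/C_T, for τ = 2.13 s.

3.87

For first-order series with pure R initially, C_S(τ) = k₁C_{R0}/(k₂−k₁)·(e^(−k₁τ) − e^(−k₂τ)).
e^(−k₁τ) = e^(−2.90×2.13) = e^(−6.177) = 0.002077; e^(−k₂τ) = e^(−0.2748) = 0.7597.
C_S = 2.90×2.58/(0.129−2.90) × (0.002077−0.7597) = (-2.700)×(-0.7577) = 2.046 mol/L.
C_R = C_{R0}e^(−k₁τ) = 0.005358 mol/L, so C_T = C_{R0}−C_R−C_S = 0.5289 mol/L; C_S/C_T = 3.87.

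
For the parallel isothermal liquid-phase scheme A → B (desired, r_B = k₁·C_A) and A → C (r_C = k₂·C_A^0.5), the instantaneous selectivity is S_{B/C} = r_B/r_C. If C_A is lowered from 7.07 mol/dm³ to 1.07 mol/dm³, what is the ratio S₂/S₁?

S_{B/C} = (k₁/k₂)·C_A^0.5, so S₂/S₁ = (C_{A,2}/C_{A,1})^0.5.
= (1.07/7.07)^0.5 = (0.1513)^0.5 = 0.389.

0.389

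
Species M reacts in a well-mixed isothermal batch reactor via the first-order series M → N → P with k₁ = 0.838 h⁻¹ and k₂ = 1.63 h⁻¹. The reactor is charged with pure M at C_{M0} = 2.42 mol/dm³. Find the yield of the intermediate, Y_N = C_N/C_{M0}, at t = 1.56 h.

0.203

For first-order series with pure M initially, C_N(t) = k₁C_{M0}/(k₂−k₁)·(e^(−k₁t) − e^(−k₂t)).
e^(−k₁t) = e^(−0.838×1.56) = e^(−1.307) = 0.2706; e^(−k₂t) = e^(−2.543) = 0.07865.
C_N = 0.838×2.42/(1.63−0.838) × (0.2706−0.07865) = 2.561×0.1919 = 0.4914 mol/dm³.
Y_N = C_N/C_{M0} = 0.4914/2.42 = 0.203.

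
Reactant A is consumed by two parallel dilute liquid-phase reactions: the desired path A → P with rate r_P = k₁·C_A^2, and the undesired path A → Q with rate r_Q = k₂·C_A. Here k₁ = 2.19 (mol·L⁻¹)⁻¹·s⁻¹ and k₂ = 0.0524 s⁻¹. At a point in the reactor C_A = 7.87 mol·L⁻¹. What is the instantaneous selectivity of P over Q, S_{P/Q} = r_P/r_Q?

329

S_{P/Q} = r_P/r_Q = (k₁·C_A^2)/(k₂·C_A) = (k₁/k₂)·C_A.
= (2.19×7.870^2) / (0.0524×7.870) = 135.6/0.4124 = 329.
Since the desired path is higher order in A, keeping C_A high (PFR or concentrated feed) favours P.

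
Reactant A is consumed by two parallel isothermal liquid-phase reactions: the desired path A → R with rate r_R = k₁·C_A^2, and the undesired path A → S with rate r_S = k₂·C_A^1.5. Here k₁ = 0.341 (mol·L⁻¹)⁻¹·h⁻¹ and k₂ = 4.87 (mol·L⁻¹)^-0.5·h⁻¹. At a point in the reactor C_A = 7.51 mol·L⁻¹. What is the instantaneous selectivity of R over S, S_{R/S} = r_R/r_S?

S_{R/S} = r_R/r_S = (k₁·C_A^2)/(k₂·C_A^1.5) = (k₁/k₂)·C_A^0.5.
= (0.341×7.510^2) / (4.87×7.510^1.5) = 19.23/100.2 = 0.192.

0.192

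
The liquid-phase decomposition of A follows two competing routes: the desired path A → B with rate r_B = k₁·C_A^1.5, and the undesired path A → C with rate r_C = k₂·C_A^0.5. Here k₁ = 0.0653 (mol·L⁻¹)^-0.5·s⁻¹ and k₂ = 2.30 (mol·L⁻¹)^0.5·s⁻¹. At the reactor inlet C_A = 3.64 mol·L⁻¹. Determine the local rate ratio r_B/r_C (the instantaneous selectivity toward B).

S_{B/C} = r_B/r_C = (k₁·C_A^1.5)/(k₂·C_A^0.5) = (k₁/k₂)·C_A.
= (0.0653×3.640^1.5) / (2.30×3.640^0.5) = 0.4535/4.388 = 0.103.
Since the desired path is higher order in A, keeping C_A high (PFR or concentrated feed) favours B.

0.103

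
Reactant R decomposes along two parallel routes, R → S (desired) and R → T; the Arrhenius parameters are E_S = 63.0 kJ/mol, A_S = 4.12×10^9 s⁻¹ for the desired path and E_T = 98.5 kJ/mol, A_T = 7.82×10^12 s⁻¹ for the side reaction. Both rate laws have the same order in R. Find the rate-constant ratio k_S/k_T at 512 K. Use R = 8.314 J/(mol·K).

With equal orders, S_{S/T} = k_S/k_T = (A_S/A_T)·exp[(E_T−E_S)/(RT)].
(E_T−E_S)/(RT) = (98.5−63.0)×10³/(8.314×512) = 35500/4257 = 8.340.
k_S/k_T = (4.12×10^9/7.82×10^12)·exp(8.340) = 5.269×10^-4 × 4187 = 2.21.
Since E_S < E_T, lowering the temperature improves selectivity toward S.

2.21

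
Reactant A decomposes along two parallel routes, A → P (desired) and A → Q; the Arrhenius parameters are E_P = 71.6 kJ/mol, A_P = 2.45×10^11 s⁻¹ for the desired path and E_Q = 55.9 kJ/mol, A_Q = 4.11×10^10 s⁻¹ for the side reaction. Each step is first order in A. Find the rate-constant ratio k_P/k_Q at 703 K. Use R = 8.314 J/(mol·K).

With equal orders, S_{P/Q} = k_P/k_Q = (A_P/A_Q)·exp[(E_Q−E_P)/(RT)].
(E_Q−E_P)/(RT) = (55.9−71.6)×10³/(8.314×703) = -15700/5845 = -2.686.
k_P/k_Q = (2.45×10^11/4.11×10^10)·exp(-2.686) = 5.961 × 0.06814 = 0.406.

0.406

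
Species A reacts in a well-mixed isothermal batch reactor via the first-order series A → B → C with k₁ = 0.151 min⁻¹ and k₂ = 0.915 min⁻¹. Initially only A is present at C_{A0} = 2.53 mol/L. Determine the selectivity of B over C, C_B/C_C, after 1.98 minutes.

0.793

The intermediate concentration in a first-order A→B→C sequence is C_B = k₁C_{A0}(e^(−k₁t) − e^(−k₂t))/(k₂−k₁).
e^(−k₁t) = e^(−0.151×1.98) = e^(−0.2990) = 0.7416; e^(−k₂t) = e^(−1.812) = 0.1634.
C_B = 0.151×2.53/(0.915−0.151) × (0.7416−0.1634) = 0.5000×0.5782 = 0.2891 mol/L.
C_A = C_{A0}e^(−k₁t) = 1.876 mol/L, so C_C = C_{A0}−C_A−C_B = 0.3647 mol/L; C_B/C_C = 0.793.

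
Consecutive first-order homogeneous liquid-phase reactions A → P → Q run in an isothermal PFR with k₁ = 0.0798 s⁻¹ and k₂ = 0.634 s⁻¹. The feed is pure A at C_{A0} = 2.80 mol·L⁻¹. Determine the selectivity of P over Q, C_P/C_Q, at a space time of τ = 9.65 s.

The intermediate concentration in a first-order A→B→C sequence is C_P = k₁C_{A0}(e^(−k₁τ) − e^(−k₂τ))/(k₂−k₁).
e^(−k₁τ) = e^(−0.0798×9.65) = e^(−0.7701) = 0.4630; e^(−k₂τ) = e^(−6.118) = 0.002203.
C_P = 0.0798×2.80/(0.634−0.0798) × (0.4630−0.002203) = 0.4032×0.4608 = 0.1858 mol·L⁻¹.
C_A = C_{A0}e^(−k₁τ) = 1.296 mol·L⁻¹, so C_Q = C_{A0}−C_A−C_P = 1.318 mol·L⁻¹; C_P/C_Q = 0.141.

0.141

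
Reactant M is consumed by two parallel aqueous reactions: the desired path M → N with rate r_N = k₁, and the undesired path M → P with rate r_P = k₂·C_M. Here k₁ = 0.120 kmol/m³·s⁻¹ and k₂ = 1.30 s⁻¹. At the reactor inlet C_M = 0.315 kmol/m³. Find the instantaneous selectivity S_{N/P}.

0.293

S_{N/P} = r_N/r_P = (k₁)/(k₂·C_M) = (k₁/k₂)·C_M⁻¹.
= (0.120) / (1.30×0.3150) = 0.1200/0.4095 = 0.293.
The undesired path is higher order in M, so low C_M (CSTR or dilute feed) favours N.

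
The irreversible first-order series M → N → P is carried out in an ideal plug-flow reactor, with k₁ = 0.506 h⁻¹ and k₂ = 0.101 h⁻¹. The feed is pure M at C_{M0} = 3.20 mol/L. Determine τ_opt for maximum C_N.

3.98 h

Setting dC_N/dτ = 0 gives τ_opt = ln(k₂/k₁)/(k₂−k₁).
= ln(0.101/0.506)/(0.101−0.506) = ln(0.1996)/-0.4050 = -1.611/-0.4050 = 3.98 h.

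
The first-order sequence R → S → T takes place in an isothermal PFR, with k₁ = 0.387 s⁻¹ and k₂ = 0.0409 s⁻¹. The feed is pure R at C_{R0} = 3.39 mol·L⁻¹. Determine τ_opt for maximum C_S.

6.49 s

The intermediate peaks when r₁ = r₂, i.e. k₁e^(−k₁τ) = k₂e^(−k₂τ), giving τ_opt = ln(k₂/k₁)/(k₂−k₁).
= ln(0.0409/0.387)/(0.0409−0.387) = ln(0.1057)/-0.3461 = -2.247/-0.3461 = 6.49 s.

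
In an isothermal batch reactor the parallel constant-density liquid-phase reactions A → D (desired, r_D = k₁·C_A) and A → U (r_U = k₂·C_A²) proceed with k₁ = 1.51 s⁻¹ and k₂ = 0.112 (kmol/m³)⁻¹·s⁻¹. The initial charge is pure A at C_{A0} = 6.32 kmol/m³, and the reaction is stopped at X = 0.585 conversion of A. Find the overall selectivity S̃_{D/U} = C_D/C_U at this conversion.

3.06

C_A = C_{A0}(1−X) = 2.623 kmol/m³.
Along a PFR/batch, dC_D/dC_A = −r_D/(r_D+r_U) = −k₁/(k₁+k₂·C_A).
Integrating from C_{A0} to C_A: C_D = (1.51/0.112)·ln[(1.51+0.112·6.32)/(1.51+0.112·2.62)] = 13.48·ln(2.218/1.804) = 2.786 kmol/m³.
C_U = (C_{A0}−C_A)−C_D = 0.9109 kmol/m³; S̃_{D/U} = 2.786/0.9109 = 3.06.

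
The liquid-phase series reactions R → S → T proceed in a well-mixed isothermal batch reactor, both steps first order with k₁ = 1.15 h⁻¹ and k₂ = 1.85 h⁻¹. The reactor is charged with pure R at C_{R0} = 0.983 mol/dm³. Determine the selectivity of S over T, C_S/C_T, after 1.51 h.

Solving the coupled first-order balances gives C_S(t) = [k₁/(k₂−k₁)]·C_{R0}·(e^(−k₁t) − e^(−k₂t)).
e^(−k₁t) = e^(−1.15×1.51) = e^(−1.736) = 0.1761; e^(−k₂t) = e^(−2.794) = 0.06121.
C_S = 1.15×0.983/(1.85−1.15) × (0.1761−0.06121) = 1.615×0.1149 = 0.1856 mol/dm³.
C_R = C_{R0}e^(−k₁t) = 0.1731 mol/dm³, so C_T = C_{R0}−C_R−C_S = 0.6243 mol/dm³; C_S/C_T = 0.297.

0.297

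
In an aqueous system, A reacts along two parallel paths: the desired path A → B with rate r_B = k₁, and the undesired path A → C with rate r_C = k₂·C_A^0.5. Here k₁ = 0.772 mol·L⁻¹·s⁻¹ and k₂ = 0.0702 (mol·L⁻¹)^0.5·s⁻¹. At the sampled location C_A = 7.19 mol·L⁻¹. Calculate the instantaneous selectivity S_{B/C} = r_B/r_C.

4.10

S_{B/C} = r_B/r_C = (k₁)/(k₂·C_A^0.5) = (k₁/k₂)·C_A^-0.5.
= (0.772) / (0.0702×7.190^0.5) = 0.7720/0.1882 = 4.10.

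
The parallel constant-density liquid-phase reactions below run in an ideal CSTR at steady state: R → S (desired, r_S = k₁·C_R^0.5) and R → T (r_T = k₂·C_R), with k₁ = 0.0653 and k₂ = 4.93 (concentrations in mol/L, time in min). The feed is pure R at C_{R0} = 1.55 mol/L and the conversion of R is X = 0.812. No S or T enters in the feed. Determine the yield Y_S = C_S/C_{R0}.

Exit C_R = C_{R0}(1−X) = 1.55×0.188 = 0.2914 mol/L.
A CSTR operates uniformly at the exit composition, giving r_S = 0.03525 and r_T = 1.437 (each k·C_R^n at C_R = 0.2914).
Fraction of consumed R going to S: r_S/(r_S+r_T) = 0.02395.
C_S = 0.02395·C_{R0}·X = 0.02395×1.55×0.812 = 0.0301 mol/L; Y_S = C_S/C_{R0} = 0.0194.

0.0194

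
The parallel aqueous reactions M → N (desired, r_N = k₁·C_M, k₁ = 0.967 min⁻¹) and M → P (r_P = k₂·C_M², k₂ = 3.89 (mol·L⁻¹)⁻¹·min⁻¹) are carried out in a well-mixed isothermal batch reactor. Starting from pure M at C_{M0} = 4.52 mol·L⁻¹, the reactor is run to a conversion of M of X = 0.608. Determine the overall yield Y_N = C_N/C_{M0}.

0.0472

C_M = C_{M0}(1−X) = 1.772 mol·L⁻¹.
Along a PFR/batch, dC_N/dC_M = −r_N/(r_N+r_P) = −k₁/(k₁+k₂·C_M).
Integrating from C_{M0} to C_M: C_N = (0.967/3.89)·ln[(0.967+3.89·4.52)/(0.967+3.89·1.77)] = 0.2486·ln(18.55/7.859) = 0.2135 mol·L⁻¹.
Y_N = C_N/C_{M0} = 0.2135/4.52 = 0.0472.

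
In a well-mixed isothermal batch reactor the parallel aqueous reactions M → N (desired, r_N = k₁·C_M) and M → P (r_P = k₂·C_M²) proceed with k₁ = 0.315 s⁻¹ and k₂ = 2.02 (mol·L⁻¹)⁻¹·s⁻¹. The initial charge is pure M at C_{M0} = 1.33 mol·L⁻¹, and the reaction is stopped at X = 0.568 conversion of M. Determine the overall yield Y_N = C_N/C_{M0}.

0.0833

C_M = C_{M0}(1−X) = 0.5746 mol·L⁻¹.
Along a PFR/batch, dC_N/dC_M = −r_N/(r_N+r_P) = −k₁/(k₁+k₂·C_M).
Integrating from C_{M0} to C_M: C_N = (0.315/2.02)·ln[(0.315+2.02·1.33)/(0.315+2.02·0.575)] = 0.1559·ln(3.002/1.476) = 0.1107 mol·L⁻¹.
Y_N = C_N/C_{M0} = 0.1107/1.33 = 0.0833.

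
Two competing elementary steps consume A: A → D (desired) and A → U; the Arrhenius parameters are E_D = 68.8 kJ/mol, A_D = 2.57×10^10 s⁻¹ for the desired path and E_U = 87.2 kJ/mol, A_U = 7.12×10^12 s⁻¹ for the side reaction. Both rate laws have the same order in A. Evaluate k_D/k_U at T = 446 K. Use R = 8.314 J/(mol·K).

0.516

With equal orders, S_{D/U} = k_D/k_U = (A_D/A_U)·exp[(E_U−E_D)/(RT)].
(E_U−E_D)/(RT) = (87.2−68.8)×10³/(8.314×446) = 18400/3708 = 4.962.
k_D/k_U = (2.57×10^10/7.12×10^12)·exp(4.962) = 0.003610 × 142.9 = 0.516.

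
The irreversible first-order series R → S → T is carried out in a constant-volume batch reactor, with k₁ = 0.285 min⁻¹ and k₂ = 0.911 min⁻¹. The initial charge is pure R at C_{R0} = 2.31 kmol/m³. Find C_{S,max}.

0.426 kmol/m³

For a first-order series the maximum intermediate yield is C_{S,max}/C_{R0} = (k₁/k₂)^[k₂/(k₂−k₁)].
= (0.285/0.911)^(0.911/(0.911−0.285)) = (0.3128)^(1.455) = 0.1843.
C_{S,max} = 0.1843×2.31 = 0.426 kmol/m³.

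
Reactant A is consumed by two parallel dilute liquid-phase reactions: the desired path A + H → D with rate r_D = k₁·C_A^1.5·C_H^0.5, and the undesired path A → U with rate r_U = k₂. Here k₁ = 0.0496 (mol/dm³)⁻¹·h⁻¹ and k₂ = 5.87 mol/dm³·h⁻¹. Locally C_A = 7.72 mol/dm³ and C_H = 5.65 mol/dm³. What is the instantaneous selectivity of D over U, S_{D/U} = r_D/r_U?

0.431

S_{D/U} = r_D/r_U = (k₁·C_A^1.5·C_H^0.5)/(k₂) = (k₁/k₂)·C_A^1.5·C_H^0.5.
= (0.0496×7.720^1.5×5.650^0.5) / (5.87) = 2.529/5.870 = 0.431.
Since the desired path is higher order in A, keeping C_A high (PFR or concentrated feed) favours D.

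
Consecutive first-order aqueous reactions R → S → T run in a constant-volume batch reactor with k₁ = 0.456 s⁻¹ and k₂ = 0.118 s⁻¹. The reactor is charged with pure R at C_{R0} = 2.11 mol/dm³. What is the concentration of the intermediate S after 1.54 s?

0.963 mol/dm³

Solving the coupled first-order balances gives C_S(t) = [k₁/(k₂−k₁)]·C_{R0}·(e^(−k₁t) − e^(−k₂t)).
e^(−k₁t) = e^(−0.456×1.54) = e^(−0.7022) = 0.4955; e^(−k₂t) = e^(−0.1817) = 0.8338.
C_S = 0.456×2.11/(0.118−0.456) × (0.4955−0.8338) = (-2.847)×(-0.3384) = 0.9632 mol/dm³.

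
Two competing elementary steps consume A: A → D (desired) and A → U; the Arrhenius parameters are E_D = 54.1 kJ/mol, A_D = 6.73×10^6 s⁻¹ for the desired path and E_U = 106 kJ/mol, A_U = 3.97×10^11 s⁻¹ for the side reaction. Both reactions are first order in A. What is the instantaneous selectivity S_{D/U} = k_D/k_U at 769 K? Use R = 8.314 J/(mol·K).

0.0568

Since both paths have the same order in A, the concentration cancels and S_{D/U} = k_D/k_U = (A_D/A_U)·exp[(E_U−E_D)/(RT)].
(E_U−E_D)/(RT) = (106−54.1)×10³/(8.314×769) = 51900/6393 = 8.118.
k_D/k_U = (6.73×10^6/3.97×10^11)·exp(8.118) = 1.695×10^-5 × 3353 = 0.0568.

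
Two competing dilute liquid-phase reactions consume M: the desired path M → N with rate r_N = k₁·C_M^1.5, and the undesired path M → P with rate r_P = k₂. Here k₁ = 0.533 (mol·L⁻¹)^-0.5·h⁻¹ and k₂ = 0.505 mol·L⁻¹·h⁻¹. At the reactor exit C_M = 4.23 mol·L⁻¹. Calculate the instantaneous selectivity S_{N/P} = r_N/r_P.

S_{N/P} = r_N/r_P = (k₁·C_M^1.5)/(k₂) = (k₁/k₂)·C_M^1.5.
= (0.533×4.230^1.5) / (0.505) = 4.637/0.5050 = 9.18.
Since the desired path is higher order in M, keeping C_M high (PFR or concentrated feed) favours N.

9.18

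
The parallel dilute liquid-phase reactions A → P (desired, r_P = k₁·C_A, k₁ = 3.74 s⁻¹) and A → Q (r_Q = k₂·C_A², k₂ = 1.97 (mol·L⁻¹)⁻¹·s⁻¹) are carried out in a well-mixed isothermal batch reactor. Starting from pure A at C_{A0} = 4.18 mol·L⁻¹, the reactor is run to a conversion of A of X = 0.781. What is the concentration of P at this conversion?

C_A = C_{A0}(1−X) = 0.9154 mol·L⁻¹.
Along a PFR/batch, dC_P/dC_A = −r_P/(r_P+r_Q) = −k₁/(k₁+k₂·C_A).
Integrating from C_{A0} to C_A: C_P = (3.74/1.97)·ln[(3.74+1.97·4.18)/(3.74+1.97·0.915)] = 1.898·ln(11.97/5.543) = 1.462 mol·L⁻¹.

1.46 mol·L⁻¹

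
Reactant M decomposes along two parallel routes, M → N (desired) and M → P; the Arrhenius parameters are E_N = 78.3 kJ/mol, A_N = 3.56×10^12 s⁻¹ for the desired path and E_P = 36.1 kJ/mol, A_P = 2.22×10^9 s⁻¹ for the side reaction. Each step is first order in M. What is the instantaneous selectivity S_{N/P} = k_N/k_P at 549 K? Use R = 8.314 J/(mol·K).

0.155

Since both paths have the same order in M, the concentration cancels and S_{N/P} = k_N/k_P = (A_N/A_P)·exp[(E_P−E_N)/(RT)].
(E_P−E_N)/(RT) = (36.1−78.3)×10³/(8.314×549) = -42200/4564 = -9.245.
k_N/k_P = (3.56×10^12/2.22×10^9)·exp(-9.245) = 1604 × 9.655×10^-5 = 0.155.
Since E_N > E_P, raising the temperature improves selectivity toward N.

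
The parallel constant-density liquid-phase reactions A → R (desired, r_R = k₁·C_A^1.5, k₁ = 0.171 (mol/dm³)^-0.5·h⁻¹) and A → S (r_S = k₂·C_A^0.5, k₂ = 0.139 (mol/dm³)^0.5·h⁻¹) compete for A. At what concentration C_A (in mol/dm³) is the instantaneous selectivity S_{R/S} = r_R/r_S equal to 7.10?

5.77 mol/dm³

S_{R/S} = (k₁/k₂)·C_A ⇒ C_A = S·k₂/k₁.
= 7.10×0.139/0.171 = 5.77 mol/dm³.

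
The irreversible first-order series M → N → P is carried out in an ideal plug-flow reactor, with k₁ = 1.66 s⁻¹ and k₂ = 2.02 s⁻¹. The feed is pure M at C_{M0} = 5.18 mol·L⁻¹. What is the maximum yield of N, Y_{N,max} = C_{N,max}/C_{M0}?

0.332

At the optimum, C_{N,max}/C_{M0} = (k₁/k₂)^[k₂/(k₂−k₁)].
= (1.66/2.02)^(2.02/(2.02−1.66)) = (0.8218)^(5.611) = 0.3324.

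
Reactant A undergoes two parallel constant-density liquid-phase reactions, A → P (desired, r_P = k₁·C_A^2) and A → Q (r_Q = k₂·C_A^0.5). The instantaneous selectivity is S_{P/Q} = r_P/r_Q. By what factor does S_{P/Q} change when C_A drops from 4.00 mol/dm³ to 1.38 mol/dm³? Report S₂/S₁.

0.203

S_{P/Q} = (k₁/k₂)·C_A^1.5, so S₂/S₁ = (C_{A,2}/C_{A,1})^1.5.
= (1.38/4.00)^1.5 = (0.3450)^1.5 = 0.203.
Selectivity toward P falls as C_A falls — high-concentration operation is favoured.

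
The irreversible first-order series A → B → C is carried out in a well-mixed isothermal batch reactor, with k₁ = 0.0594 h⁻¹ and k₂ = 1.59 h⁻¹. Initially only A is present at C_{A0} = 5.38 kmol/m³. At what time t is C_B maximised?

For first-order series the maximum of C_B occurs at t_opt = ln(k₂/k₁)/(k₂−k₁).
= ln(1.59/0.0594)/(1.59−0.0594) = ln(26.77)/1.531 = 3.287/1.531 = 2.15 h.

2.15 h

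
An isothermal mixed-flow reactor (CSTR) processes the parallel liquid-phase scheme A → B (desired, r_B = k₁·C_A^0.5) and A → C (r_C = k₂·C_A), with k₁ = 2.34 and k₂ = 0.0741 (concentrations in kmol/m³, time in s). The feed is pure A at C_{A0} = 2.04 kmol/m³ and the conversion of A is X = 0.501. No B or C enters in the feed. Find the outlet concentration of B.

0.990 kmol/m³

Exit C_A = C_{A0}(1−X) = 2.04×0.499 = 1.018 kmol/m³.
Rates in a CSTR are evaluated at the outlet concentration: r_B = 2.34×1.018^0.5 = 2.361, r_C = 0.0741×1.018 = 0.07543.
Fraction of consumed A going to B: r_B/(r_B+r_C) = 0.9690.
C_B = 0.9690·C_{A0}·X = 0.9690×2.04×0.501 = 0.990 kmol/m³.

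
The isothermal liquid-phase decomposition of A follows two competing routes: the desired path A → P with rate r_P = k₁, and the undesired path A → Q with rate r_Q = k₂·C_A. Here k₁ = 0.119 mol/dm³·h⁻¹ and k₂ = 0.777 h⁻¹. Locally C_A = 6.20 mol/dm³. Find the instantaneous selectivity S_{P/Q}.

0.0247

S_{P/Q} = r_P/r_Q = (k₁)/(k₂·C_A) = (k₁/k₂)·C_A⁻¹.
= (0.119) / (0.777×6.200) = 0.1190/4.817 = 0.0247.
The undesired path is higher order in A, so low C_A (CSTR or dilute feed) favours P.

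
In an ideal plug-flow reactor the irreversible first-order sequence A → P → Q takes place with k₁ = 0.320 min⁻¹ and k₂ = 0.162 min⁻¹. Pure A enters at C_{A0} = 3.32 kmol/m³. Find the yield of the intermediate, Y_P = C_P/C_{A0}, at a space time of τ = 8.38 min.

0.382

Solving the coupled first-order balances gives C_P(τ) = [k₁/(k₂−k₁)]·C_{A0}·(e^(−k₁τ) − e^(−k₂τ)).
e^(−k₁τ) = e^(−0.320×8.38) = e^(−2.682) = 0.06845; e^(−k₂τ) = e^(−1.358) = 0.2573.
C_P = 0.320×3.32/(0.162−0.320) × (0.06845−0.2573) = (-6.724)×(-0.1888) = 1.270 kmol/m³.
Y_P = C_P/C_{A0} = 1.270/3.32 = 0.382.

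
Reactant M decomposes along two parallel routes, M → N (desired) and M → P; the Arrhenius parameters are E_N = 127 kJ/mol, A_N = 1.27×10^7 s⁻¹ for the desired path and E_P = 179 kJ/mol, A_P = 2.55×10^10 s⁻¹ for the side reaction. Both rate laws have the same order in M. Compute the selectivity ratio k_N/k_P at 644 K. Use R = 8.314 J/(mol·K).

With equal orders, S_{N/P} = k_N/k_P = (A_N/A_P)·exp[(E_P−E_N)/(RT)].
(E_P−E_N)/(RT) = (179−127)×10³/(8.314×644) = 52000/5354 = 9.712.
k_N/k_P = (1.27×10^7/2.55×10^10)·exp(9.712) = 4.980×10^-4 × 16514 = 8.22.
Since E_N < E_P, lowering the temperature improves selectivity toward N.

8.22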